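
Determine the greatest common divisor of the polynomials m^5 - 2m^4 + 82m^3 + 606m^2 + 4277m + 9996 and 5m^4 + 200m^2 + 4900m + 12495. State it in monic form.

m^3 - 7m^2 + 89m + 357

By polynomial division,
  m^5 - 2m^4 + 82m^3 + 606m^2 + 4277m + 9996 = ((1/5)m - 2/5)(5m^4 + 200m^2 + 4900m + 12495) + (42m^3 - 294m^2 + 3738m + 14994)
  5m^4 + 200m^2 + 4900m + 12495 = ((5/42)m + 5/6)(42m^3 - 294m^2 + 3738m + 14994) + (0)
Last nonzero remainder: 42m^3 - 294m^2 + 3738m + 14994. Dividing through by 42 gives the monic gcd m^3 - 7m^2 + 89m + 357.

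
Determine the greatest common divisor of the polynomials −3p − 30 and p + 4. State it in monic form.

By polynomial division,
  −3p − 30 = (−3)(p + 4) + (−18)
  p + 4 = (−(1/18)p − 2/9)(−18) + (0)
The last nonzero remainder is the constant −18, so the polynomials are coprime and gcd = 1.

1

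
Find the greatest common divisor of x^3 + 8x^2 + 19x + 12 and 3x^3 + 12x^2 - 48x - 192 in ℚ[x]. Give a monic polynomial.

Apply the Euclidean algorithm:
  x^3 + 8x^2 + 19x + 12 = (1/3)(3x^3 + 12x^2 - 48x - 192) + (4x^2 + 35x + 76)
  3x^3 + 12x^2 - 48x - 192 = ((3/4)x - 57/16)(4x^2 + 35x + 76) + ((315/16)x + 315/4)
  4x^2 + 35x + 76 = ((64/315)x + 304/315)((315/16)x + 315/4) + (0)
Last nonzero remainder: (315/16)x + 315/4. Dividing through by 315/16 gives the monic gcd x + 4.

x + 4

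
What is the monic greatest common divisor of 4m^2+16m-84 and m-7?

By polynomial division,
  4m^2+16m-84 = (4m+44)(m-7) + (224)
  m-7 = ((1/224)m-1/32)(224) + (0)
The last nonzero remainder is the constant 224, so the polynomials are coprime and gcd = 1.

1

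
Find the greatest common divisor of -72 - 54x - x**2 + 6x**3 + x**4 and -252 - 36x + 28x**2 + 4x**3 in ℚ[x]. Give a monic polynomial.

Euclidean algorithm in ℚ[x]:
  x**4 + 6x**3 - x**2 - 54x - 72 = ((1/4)x - 1/4)(4x**3 + 28x**2 - 36x - 252) + (15x**2 - 135)
  4x**3 + 28x**2 - 36x - 252 = ((4/15)x + 28/15)(15x**2 - 135) + (0)
Last nonzero remainder: 15x**2 - 135. Dividing through by 15 gives the monic gcd x**2 - 9.

-9 + x**2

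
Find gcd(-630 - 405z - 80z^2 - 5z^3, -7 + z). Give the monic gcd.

Euclidean algorithm in ℚ[z]:
  -5z^3 - 80z^2 - 405z - 630 = (-5z^2 - 115z - 1210)(z - 7) + (-9100)
  z - 7 = (-(1/9100)z + 1/1300)(-9100) + (0)
The last nonzero remainder is the constant -9100, so the polynomials are coprime and gcd = 1.

1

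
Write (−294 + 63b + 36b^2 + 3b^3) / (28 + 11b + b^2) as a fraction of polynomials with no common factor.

(−42 + 15b + 3b^2)/(4 + b)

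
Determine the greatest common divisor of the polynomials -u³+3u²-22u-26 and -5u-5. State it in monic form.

u+1

Euclidean algorithm in ℚ[u]:
  -u³+3u²-22u-26 = ((1/5)u²-(4/5)u+26/5)(-5u-5) + (0)
Last nonzero remainder: -5u-5. Dividing through by -5 gives the monic gcd u+1.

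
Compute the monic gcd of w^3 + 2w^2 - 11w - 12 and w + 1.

Apply the Euclidean algorithm:
  w^3 + 2w^2 - 11w - 12 = (w^2 + w - 12)(w + 1) + (0)
The last nonzero remainder w + 1 is already monic.

w + 1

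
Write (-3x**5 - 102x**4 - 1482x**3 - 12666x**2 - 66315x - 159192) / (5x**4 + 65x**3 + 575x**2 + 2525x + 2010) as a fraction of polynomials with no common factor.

(-3x**3 - 84x**2 - 777x - 2376)/(5x**2 + 35x + 30)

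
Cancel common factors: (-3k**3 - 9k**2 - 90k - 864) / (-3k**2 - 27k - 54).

Euclidean algorithm in ℚ[k]:
  -3k**3 - 9k**2 - 90k - 864 = (k - 6)(-3k**2 - 27k - 54) + (-198k - 1188)
  -3k**2 - 27k - 54 = ((1/66)k + 1/22)(-198k - 1188) + (0)
Last nonzero remainder: -198k - 1188. Dividing through by -198 gives the monic gcd k + 6.
Cancel k + 6 from numerator and denominator to get the reduced form.

(k**2 - 3k + 48)/(k + 3)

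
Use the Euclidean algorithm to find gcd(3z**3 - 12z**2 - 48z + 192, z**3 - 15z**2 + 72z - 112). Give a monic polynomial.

Euclidean algorithm in ℚ[z]:
  3z**3 - 12z**2 - 48z + 192 = (3)(z**3 - 15z**2 + 72z - 112) + (33z**2 - 264z + 528)
  z**3 - 15z**2 + 72z - 112 = ((1/33)z - 7/33)(33z**2 - 264z + 528) + (0)
Last nonzero remainder: 33z**2 - 264z + 528. Dividing through by 33 gives the monic gcd z**2 - 8z + 16.

z**2 - 8z + 16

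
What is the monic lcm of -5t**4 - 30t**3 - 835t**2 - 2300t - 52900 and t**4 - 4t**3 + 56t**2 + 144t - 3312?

t**6 + 6t**5 + 131t**4 + 244t**3 + 4568t**2 - 16560t - 380880

Euclidean algorithm in ℚ[t]:
  -5t**4 - 30t**3 - 835t**2 - 2300t - 52900 = (-5)(t**4 - 4t**3 + 56t**2 + 144t - 3312) + (-50t**3 - 555t**2 - 1580t - 69460)
  t**4 - 4t**3 + 56t**2 + 144t - 3312 = (-(1/50)t + 151/500)(-50t**3 - 555t**2 - 1580t - 69460) + ((19201/100)t**2 - (19201/25)t + 441623/25)
  -50t**3 - 555t**2 - 1580t - 69460 = (-(5000/19201)t - 75500/19201)((19201/100)t**2 - (19201/25)t + 441623/25) + (0)
Last nonzero remainder: (19201/100)t**2 - (19201/25)t + 441623/25. Dividing through by 19201/100 gives the monic gcd t**2 - 4t + 92.
Then lcm(f, g) = f·g / gcd(f, g); expanding and making the result monic gives the answer.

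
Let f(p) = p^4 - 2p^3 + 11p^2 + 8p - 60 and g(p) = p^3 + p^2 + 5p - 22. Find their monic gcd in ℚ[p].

Repeated division with remainder:
  p^4 - 2p^3 + 11p^2 + 8p - 60 = (p - 3)(p^3 + p^2 + 5p - 22) + (9p^2 + 45p - 126)
  p^3 + p^2 + 5p - 22 = ((1/9)p - 4/9)(9p^2 + 45p - 126) + (39p - 78)
  9p^2 + 45p - 126 = ((3/13)p + 21/13)(39p - 78) + (0)
Last nonzero remainder: 39p - 78. Dividing through by 39 gives the monic gcd p - 2.

p - 2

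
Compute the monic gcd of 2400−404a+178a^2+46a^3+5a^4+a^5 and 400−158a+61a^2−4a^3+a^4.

By polynomial division,
  a^5+5a^4+46a^3+178a^2−404a+2400 = (a+9)(a^4−4a^3+61a^2−158a+400) + (21a^3−213a^2+618a−1200)
  a^4−4a^3+61a^2−158a+400 = ((1/21)a+43/147)(21a^3−213a^2+618a−1200) + ((4600/49)a^2−(13800/49)a+36800/49)
  21a^3−213a^2+618a−1200 = ((1029/4600)a−147/92)((4600/49)a^2−(13800/49)a+36800/49) + (0)
Last nonzero remainder: (4600/49)a^2−(13800/49)a+36800/49. Dividing through by 4600/49 gives the monic gcd a^2−3a+8.

8−3a+a^2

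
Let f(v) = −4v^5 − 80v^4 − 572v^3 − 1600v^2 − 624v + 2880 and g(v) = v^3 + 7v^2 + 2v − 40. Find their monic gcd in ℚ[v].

v^2 + 9v + 20

Repeated division with remainder:
  −4v^5 − 80v^4 − 572v^3 − 1600v^2 − 624v + 2880 = (−4v^2 − 52v − 200)(v^3 + 7v^2 + 2v − 40) + (−256v^2 − 2304v − 5120)
  v^3 + 7v^2 + 2v − 40 = (−(1/256)v + 1/128)(−256v^2 − 2304v − 5120) + (0)
Last nonzero remainder: −256v^2 − 2304v − 5120. Dividing through by −256 gives the monic gcd v^2 + 9v + 20.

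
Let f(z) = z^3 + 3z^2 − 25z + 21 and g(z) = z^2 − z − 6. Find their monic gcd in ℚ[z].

z − 3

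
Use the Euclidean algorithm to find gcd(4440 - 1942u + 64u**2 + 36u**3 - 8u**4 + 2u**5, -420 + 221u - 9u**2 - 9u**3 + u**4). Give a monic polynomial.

60 - 23u - 2u**2 + u**3

Repeated division with remainder:
  2u**5 - 8u**4 + 36u**3 + 64u**2 - 1942u + 4440 = (2u + 10)(u**4 - 9u**3 - 9u**2 + 221u - 420) + (144u**3 - 288u**2 - 3312u + 8640)
  u**4 - 9u**3 - 9u**2 + 221u - 420 = ((1/144)u - 7/144)(144u**3 - 288u**2 - 3312u + 8640) + (0)
Last nonzero remainder: 144u**3 - 288u**2 - 3312u + 8640. Dividing through by 144 gives the monic gcd u**3 - 2u**2 - 23u + 60.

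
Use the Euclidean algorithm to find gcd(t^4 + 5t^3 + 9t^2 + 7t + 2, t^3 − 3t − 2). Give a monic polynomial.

Euclidean algorithm in ℚ[t]:
  t^4 + 5t^3 + 9t^2 + 7t + 2 = (t + 5)(t^3 − 3t − 2) + (12t^2 + 24t + 12)
  t^3 − 3t − 2 = ((1/12)t − 1/6)(12t^2 + 24t + 12) + (0)
Last nonzero remainder: 12t^2 + 24t + 12. Dividing through by 12 gives the monic gcd t^2 + 2t + 1.

t^2 + 2t + 1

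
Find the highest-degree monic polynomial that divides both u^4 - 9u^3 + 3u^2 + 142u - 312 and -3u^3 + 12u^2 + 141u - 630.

u - 6

Repeated division with remainder:
  u^4 - 9u^3 + 3u^2 + 142u - 312 = (-(1/3)u + 5/3)(-3u^3 + 12u^2 + 141u - 630) + (30u^2 - 303u + 738)
  -3u^3 + 12u^2 + 141u - 630 = (-(1/10)u - 61/100)(30u^2 - 303u + 738) + ((2997/100)u - 8991/50)
  30u^2 - 303u + 738 = ((1000/999)u - 4100/999)((2997/100)u - 8991/50) + (0)
Last nonzero remainder: (2997/100)u - 8991/50. Dividing through by 2997/100 gives the monic gcd u - 6.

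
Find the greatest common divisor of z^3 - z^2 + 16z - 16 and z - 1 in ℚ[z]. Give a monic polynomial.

By polynomial division,
  z^3 - z^2 + 16z - 16 = (z^2 + 16)(z - 1) + (0)
The last nonzero remainder z - 1 is already monic.

z - 1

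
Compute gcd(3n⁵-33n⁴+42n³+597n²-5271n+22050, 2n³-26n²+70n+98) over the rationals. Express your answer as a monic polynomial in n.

n²-14n+49

Repeated division with remainder:
  3n⁵-33n⁴+42n³+597n²-5271n+22050 = ((3/2)n²+3n+15/2)(2n³-26n²+70n+98) + (435n²-6090n+21315)
  2n³-26n²+70n+98 = ((2/435)n+2/435)(435n²-6090n+21315) + (0)
Last nonzero remainder: 435n²-6090n+21315. Dividing through by 435 gives the monic gcd n²-14n+49.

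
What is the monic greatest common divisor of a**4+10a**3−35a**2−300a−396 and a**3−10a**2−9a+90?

Repeated division with remainder:
  a**4+10a**3−35a**2−300a−396 = (a+20)(a**3−10a**2−9a+90) + (174a**2−210a−2196)
  a**3−10a**2−9a+90 = ((1/174)a−85/1682)(174a**2−210a−2196) + (−(5880/841)a−17640/841)
  174a**2−210a−2196 = (−(24389/980)a+51301/490)(−(5880/841)a−17640/841) + (0)
Last nonzero remainder: −(5880/841)a−17640/841. Dividing through by −5880/841 gives the monic gcd a+3.

a+3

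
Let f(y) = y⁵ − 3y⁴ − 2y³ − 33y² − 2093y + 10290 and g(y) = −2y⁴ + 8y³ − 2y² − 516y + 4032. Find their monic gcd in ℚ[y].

y² + y − 42

By polynomial division,
  y⁵ − 3y⁴ − 2y³ − 33y² − 2093y + 10290 = (−(1/2)y − 1/2)(−2y⁴ + 8y³ − 2y² − 516y + 4032) + (y³ − 292y² − 335y + 12306)
  −2y⁴ + 8y³ − 2y² − 516y + 4032 = (−2y − 576)(y³ − 292y² − 335y + 12306) + (−168864y² − 168864y + 7092288)
  y³ − 292y² − 335y + 12306 = (−(1/168864)y + 293/168864)(−168864y² − 168864y + 7092288) + (0)
Last nonzero remainder: −168864y² − 168864y + 7092288. Dividing through by −168864 gives the monic gcd y² + y − 42.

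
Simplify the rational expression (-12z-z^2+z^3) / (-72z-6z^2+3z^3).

Apply the Euclidean algorithm:
  z^3-z^2-12z = (1/3)(3z^3-6z^2-72z) + (z^2+12z)
  3z^3-6z^2-72z = (3z-42)(z^2+12z) + (432z)
  z^2+12z = ((1/432)z+1/36)(432z) + (0)
Last nonzero remainder: 432z. Dividing through by 432 gives the monic gcd z.
Cancel z from numerator and denominator to get the reduced form.

(-12-z+z^2)/(-72-6z+3z^2)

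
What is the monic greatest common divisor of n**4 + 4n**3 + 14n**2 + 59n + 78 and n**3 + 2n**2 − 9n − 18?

Repeated division with remainder:
  n**4 + 4n**3 + 14n**2 + 59n + 78 = (n + 2)(n**3 + 2n**2 − 9n − 18) + (19n**2 + 95n + 114)
  n**3 + 2n**2 − 9n − 18 = ((1/19)n − 3/19)(19n**2 + 95n + 114) + (0)
Last nonzero remainder: 19n**2 + 95n + 114. Dividing through by 19 gives the monic gcd n**2 + 5n + 6.

n**2 + 5n + 6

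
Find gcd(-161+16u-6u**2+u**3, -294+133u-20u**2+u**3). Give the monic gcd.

-7+u

Repeated division with remainder:
  u**3-6u**2+16u-161 = (u**3-20u**2+133u-294) + (14u**2-117u+133)
  u**3-20u**2+133u-294 = ((1/14)u-163/196)(14u**2-117u+133) + ((5135/196)u-5135/28)
  14u**2-117u+133 = ((2744/5135)u-3724/5135)((5135/196)u-5135/28) + (0)
Last nonzero remainder: (5135/196)u-5135/28. Dividing through by 5135/196 gives the monic gcd u-7.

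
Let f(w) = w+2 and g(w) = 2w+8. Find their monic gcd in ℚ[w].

Repeated division with remainder:
  w+2 = (1/2)(2w+8) + (-2)
  2w+8 = (-w-4)(-2) + (0)
The last nonzero remainder is the constant -2, so the polynomials are coprime and gcd = 1.

1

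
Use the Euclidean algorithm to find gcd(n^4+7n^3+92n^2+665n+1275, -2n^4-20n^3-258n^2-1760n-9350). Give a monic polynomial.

Repeated division with remainder:
  n^4+7n^3+92n^2+665n+1275 = (-1/2)(-2n^4-20n^3-258n^2-1760n-9350) + (-3n^3-37n^2-215n-3400)
  -2n^4-20n^3-258n^2-1760n-9350 = ((2/3)n-14/9)(-3n^3-37n^2-215n-3400) + (-(1550/9)n^2+(1550/9)n-131750/9)
  -3n^3-37n^2-215n-3400 = ((27/1550)n+36/155)(-(1550/9)n^2+(1550/9)n-131750/9) + (0)
Last nonzero remainder: -(1550/9)n^2+(1550/9)n-131750/9. Dividing through by -1550/9 gives the monic gcd n^2-n+85.

n^2-n+85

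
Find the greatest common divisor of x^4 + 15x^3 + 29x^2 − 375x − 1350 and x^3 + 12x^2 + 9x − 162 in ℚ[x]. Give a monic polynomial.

x^2 + 15x + 54

Euclidean algorithm in ℚ[x]:
  x^4 + 15x^3 + 29x^2 − 375x − 1350 = (x + 3)(x^3 + 12x^2 + 9x − 162) + (−16x^2 − 240x − 864)
  x^3 + 12x^2 + 9x − 162 = (−(1/16)x + 3/16)(−16x^2 − 240x − 864) + (0)
Last nonzero remainder: −16x^2 − 240x − 864. Dividing through by −16 gives the monic gcd x^2 + 15x + 54.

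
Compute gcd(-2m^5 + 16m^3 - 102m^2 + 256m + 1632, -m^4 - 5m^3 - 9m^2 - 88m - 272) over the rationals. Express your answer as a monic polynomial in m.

By polynomial division,
  -2m^5 + 16m^3 - 102m^2 + 256m + 1632 = (2m - 10)(-m^4 - 5m^3 - 9m^2 - 88m - 272) + (-16m^3 - 16m^2 - 80m - 1088)
  -m^4 - 5m^3 - 9m^2 - 88m - 272 = ((1/16)m + 1/4)(-16m^3 - 16m^2 - 80m - 1088) + (0)
Last nonzero remainder: -16m^3 - 16m^2 - 80m - 1088. Dividing through by -16 gives the monic gcd m^3 + m^2 + 5m + 68.

m^3 + m^2 + 5m + 68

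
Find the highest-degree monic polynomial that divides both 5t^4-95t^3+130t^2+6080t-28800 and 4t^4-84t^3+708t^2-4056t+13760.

Euclidean algorithm in ℚ[t]:
  5t^4-95t^3+130t^2+6080t-28800 = (5/4)(4t^4-84t^3+708t^2-4056t+13760) + (10t^3-755t^2+11150t-46000)
  4t^4-84t^3+708t^2-4056t+13760 = ((2/5)t+109/5)(10t^3-755t^2+11150t-46000) + (12707t^2-228726t+1016560)
  10t^3-755t^2+11150t-46000 = ((10/12707)t-575/12707)(12707t^2-228726t+1016560) + (0)
Last nonzero remainder: 12707t^2-228726t+1016560. Dividing through by 12707 gives the monic gcd t^2-18t+80.

t^2-18t+80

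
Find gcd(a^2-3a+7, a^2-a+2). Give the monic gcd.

Repeated division with remainder:
  a^2-3a+7 = (a^2-a+2) + (-2a+5)
  a^2-a+2 = (-(1/2)a-3/4)(-2a+5) + (23/4)
  -2a+5 = (-(8/23)a+20/23)(23/4) + (0)
The last nonzero remainder is the constant 23/4, so the polynomials are coprime and gcd = 1.

1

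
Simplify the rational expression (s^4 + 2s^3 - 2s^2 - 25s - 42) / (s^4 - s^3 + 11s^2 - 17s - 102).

(s^2 + 3s + 7)/(s^2 + 17)

By polynomial division,
  s^4 + 2s^3 - 2s^2 - 25s - 42 = (s^4 - s^3 + 11s^2 - 17s - 102) + (3s^3 - 13s^2 - 8s + 60)
  s^4 - s^3 + 11s^2 - 17s - 102 = ((1/3)s + 10/9)(3s^3 - 13s^2 - 8s + 60) + ((253/9)s^2 - (253/9)s - 506/3)
  3s^3 - 13s^2 - 8s + 60 = ((27/253)s - 90/253)((253/9)s^2 - (253/9)s - 506/3) + (0)
Last nonzero remainder: (253/9)s^2 - (253/9)s - 506/3. Dividing through by 253/9 gives the monic gcd s^2 - s - 6.
Cancel s^2 - s - 6 from numerator and denominator to get the reduced form.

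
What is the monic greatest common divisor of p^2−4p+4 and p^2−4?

p−2

Repeated division with remainder:
  p^2−4p+4 = (p^2−4) + (−4p+8)
  p^2−4 = (−(1/4)p−1/2)(−4p+8) + (0)
Last nonzero remainder: −4p+8. Dividing through by −4 gives the monic gcd p−2.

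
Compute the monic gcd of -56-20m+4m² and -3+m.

1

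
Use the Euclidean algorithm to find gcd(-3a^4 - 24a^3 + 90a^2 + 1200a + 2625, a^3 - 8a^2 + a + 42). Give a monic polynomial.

a - 7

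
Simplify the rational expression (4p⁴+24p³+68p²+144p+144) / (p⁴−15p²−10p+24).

By polynomial division,
  4p⁴+24p³+68p²+144p+144 = (4)(p⁴−15p²−10p+24) + (24p³+128p²+184p+48)
  p⁴−15p²−10p+24 = ((1/24)p−2/9)(24p³+128p²+184p+48) + ((52/9)p²+(260/9)p+104/3)
  24p³+128p²+184p+48 = ((54/13)p+18/13)((52/9)p²+(260/9)p+104/3) + (0)
Last nonzero remainder: (52/9)p²+(260/9)p+104/3. Dividing through by 52/9 gives the monic gcd p²+5p+6.
Cancel p²+5p+6 from numerator and denominator to get the reduced form.

(4p²+4p+24)/(p²−5p+4)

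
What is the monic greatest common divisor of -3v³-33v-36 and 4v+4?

v+1

Euclidean algorithm in ℚ[v]:
  -3v³-33v-36 = (-(3/4)v²+(3/4)v-9)(4v+4) + (0)
Last nonzero remainder: 4v+4. Dividing through by 4 gives the monic gcd v+1.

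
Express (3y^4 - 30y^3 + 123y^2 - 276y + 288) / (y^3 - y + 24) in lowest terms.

Euclidean algorithm in ℚ[y]:
  3y^4 - 30y^3 + 123y^2 - 276y + 288 = (3y - 30)(y^3 - y + 24) + (126y^2 - 378y + 1008)
  y^3 - y + 24 = ((1/126)y + 1/42)(126y^2 - 378y + 1008) + (0)
Last nonzero remainder: 126y^2 - 378y + 1008. Dividing through by 126 gives the monic gcd y^2 - 3y + 8.
Cancel y^2 - 3y + 8 from numerator and denominator to get the reduced form.

(3y^2 - 21y + 36)/(y + 3)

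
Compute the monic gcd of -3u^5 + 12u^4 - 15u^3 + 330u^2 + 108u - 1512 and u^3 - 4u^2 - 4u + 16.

u^2 - 4

Apply the Euclidean algorithm:
  -3u^5 + 12u^4 - 15u^3 + 330u^2 + 108u - 1512 = (-3u^2 - 27)(u^3 - 4u^2 - 4u + 16) + (270u^2 - 1080)
  u^3 - 4u^2 - 4u + 16 = ((1/270)u - 2/135)(270u^2 - 1080) + (0)
Last nonzero remainder: 270u^2 - 1080. Dividing through by 270 gives the monic gcd u^2 - 4.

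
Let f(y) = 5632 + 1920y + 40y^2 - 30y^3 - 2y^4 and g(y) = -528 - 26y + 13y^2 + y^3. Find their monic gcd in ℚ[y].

88 + 19y + y^2

Euclidean algorithm in ℚ[y]:
  -2y^4 - 30y^3 + 40y^2 + 1920y + 5632 = (-2y - 4)(y^3 + 13y^2 - 26y - 528) + (40y^2 + 760y + 3520)
  y^3 + 13y^2 - 26y - 528 = ((1/40)y - 3/20)(40y^2 + 760y + 3520) + (0)
Last nonzero remainder: 40y^2 + 760y + 3520. Dividing through by 40 gives the monic gcd y^2 + 19y + 88.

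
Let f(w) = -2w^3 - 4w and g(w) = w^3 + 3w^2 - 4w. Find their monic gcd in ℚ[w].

Apply the Euclidean algorithm:
  -2w^3 - 4w = (-2)(w^3 + 3w^2 - 4w) + (6w^2 - 12w)
  w^3 + 3w^2 - 4w = ((1/6)w + 5/6)(6w^2 - 12w) + (6w)
  6w^2 - 12w = (w - 2)(6w) + (0)
Last nonzero remainder: 6w. Dividing through by 6 gives the monic gcd w.

w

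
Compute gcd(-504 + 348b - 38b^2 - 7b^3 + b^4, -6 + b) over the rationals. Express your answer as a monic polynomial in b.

-6 + b

Apply the Euclidean algorithm:
  b^4 - 7b^3 - 38b^2 + 348b - 504 = (b^3 - b^2 - 44b + 84)(b - 6) + (0)
The last nonzero remainder b - 6 is already monic.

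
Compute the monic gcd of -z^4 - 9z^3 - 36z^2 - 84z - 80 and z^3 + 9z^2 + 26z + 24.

Apply the Euclidean algorithm:
  -z^4 - 9z^3 - 36z^2 - 84z - 80 = (-z)(z^3 + 9z^2 + 26z + 24) + (-10z^2 - 60z - 80)
  z^3 + 9z^2 + 26z + 24 = (-(1/10)z - 3/10)(-10z^2 - 60z - 80) + (0)
Last nonzero remainder: -10z^2 - 60z - 80. Dividing through by -10 gives the monic gcd z^2 + 6z + 8.

z^2 + 6z + 8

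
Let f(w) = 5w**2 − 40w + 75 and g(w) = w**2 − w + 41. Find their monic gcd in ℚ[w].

1

Euclidean algorithm in ℚ[w]:
  5w**2 − 40w + 75 = (5)(w**2 − w + 41) + (−35w − 130)
  w**2 − w + 41 = (−(1/35)w + 33/245)(−35w − 130) + (2867/49)
  −35w − 130 = (−(1715/2867)w − 6370/2867)(2867/49) + (0)
The last nonzero remainder is the constant 2867/49, so the polynomials are coprime and gcd = 1.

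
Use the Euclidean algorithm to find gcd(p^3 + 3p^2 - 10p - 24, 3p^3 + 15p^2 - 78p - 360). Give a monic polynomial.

p + 4

Apply the Euclidean algorithm:
  p^3 + 3p^2 - 10p - 24 = (1/3)(3p^3 + 15p^2 - 78p - 360) + (-2p^2 + 16p + 96)
  3p^3 + 15p^2 - 78p - 360 = (-(3/2)p - 39/2)(-2p^2 + 16p + 96) + (378p + 1512)
  -2p^2 + 16p + 96 = (-(1/189)p + 4/63)(378p + 1512) + (0)
Last nonzero remainder: 378p + 1512. Dividing through by 378 gives the monic gcd p + 4.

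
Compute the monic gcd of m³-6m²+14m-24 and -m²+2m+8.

Euclidean algorithm in ℚ[m]:
  m³-6m²+14m-24 = (-m+4)(-m²+2m+8) + (14m-56)
  -m²+2m+8 = (-(1/14)m-1/7)(14m-56) + (0)
Last nonzero remainder: 14m-56. Dividing through by 14 gives the monic gcd m-4.

m-4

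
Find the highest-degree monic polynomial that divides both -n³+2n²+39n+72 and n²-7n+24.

1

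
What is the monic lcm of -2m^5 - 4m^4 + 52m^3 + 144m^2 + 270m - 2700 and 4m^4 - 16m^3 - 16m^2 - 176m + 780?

m^7 + 6m^6 - 5m^5 - 150m^4 - 761m^3 - 126m^2 + 3645m + 17550

Euclidean algorithm in ℚ[m]:
  -2m^5 - 4m^4 + 52m^3 + 144m^2 + 270m - 2700 = (-(1/2)m - 3)(4m^4 - 16m^3 - 16m^2 - 176m + 780) + (-4m^3 + 8m^2 + 132m - 360)
  4m^4 - 16m^3 - 16m^2 - 176m + 780 = (-m + 2)(-4m^3 + 8m^2 + 132m - 360) + (100m^2 - 800m + 1500)
  -4m^3 + 8m^2 + 132m - 360 = (-(1/25)m - 6/25)(100m^2 - 800m + 1500) + (0)
Last nonzero remainder: 100m^2 - 800m + 1500. Dividing through by 100 gives the monic gcd m^2 - 8m + 15.
Then lcm(f, g) = f·g / gcd(f, g); expanding and making the result monic gives the answer.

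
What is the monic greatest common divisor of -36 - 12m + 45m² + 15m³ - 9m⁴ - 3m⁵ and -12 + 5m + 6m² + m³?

Apply the Euclidean algorithm:
  -3m⁵ - 9m⁴ + 15m³ + 45m² - 12m - 36 = (-3m² + 9m - 24)(m³ + 6m² + 5m - 12) + (108m² + 216m - 324)
  m³ + 6m² + 5m - 12 = ((1/108)m + 1/27)(108m² + 216m - 324) + (0)
Last nonzero remainder: 108m² + 216m - 324. Dividing through by 108 gives the monic gcd m² + 2m - 3.

-3 + 2m + m²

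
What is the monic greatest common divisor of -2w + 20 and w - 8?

1

Apply the Euclidean algorithm:
  -2w + 20 = (-2)(w - 8) + (4)
  w - 8 = ((1/4)w - 2)(4) + (0)
The last nonzero remainder is the constant 4, so the polynomials are coprime and gcd = 1.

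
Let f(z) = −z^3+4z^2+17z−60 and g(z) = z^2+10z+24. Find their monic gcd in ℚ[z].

Repeated division with remainder:
  −z^3+4z^2+17z−60 = (−z+14)(z^2+10z+24) + (−99z−396)
  z^2+10z+24 = (−(1/99)z−2/33)(−99z−396) + (0)
Last nonzero remainder: −99z−396. Dividing through by −99 gives the monic gcd z+4.

z+4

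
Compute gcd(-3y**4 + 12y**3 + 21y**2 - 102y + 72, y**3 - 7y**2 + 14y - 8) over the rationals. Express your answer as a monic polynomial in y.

Euclidean algorithm in ℚ[y]:
  -3y**4 + 12y**3 + 21y**2 - 102y + 72 = (-3y - 9)(y**3 - 7y**2 + 14y - 8) + (0)
The last nonzero remainder y**3 - 7y**2 + 14y - 8 is already monic.

y**3 - 7y**2 + 14y - 8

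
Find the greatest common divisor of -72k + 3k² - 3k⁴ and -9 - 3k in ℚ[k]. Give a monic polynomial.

3 + k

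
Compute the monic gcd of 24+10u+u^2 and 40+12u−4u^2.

1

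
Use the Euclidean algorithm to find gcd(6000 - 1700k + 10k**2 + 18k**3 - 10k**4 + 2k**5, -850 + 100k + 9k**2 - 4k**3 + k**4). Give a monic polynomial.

-25 + k**2

Apply the Euclidean algorithm:
  2k**5 - 10k**4 + 18k**3 + 10k**2 - 1700k + 6000 = (2k - 2)(k**4 - 4k**3 + 9k**2 + 100k - 850) + (-8k**3 - 172k**2 + 200k + 4300)
  k**4 - 4k**3 + 9k**2 + 100k - 850 = (-(1/8)k + 51/16)(-8k**3 - 172k**2 + 200k + 4300) + ((2329/4)k**2 - 58225/4)
  -8k**3 - 172k**2 + 200k + 4300 = (-(32/2329)k - 688/2329)((2329/4)k**2 - 58225/4) + (0)
Last nonzero remainder: (2329/4)k**2 - 58225/4. Dividing through by 2329/4 gives the monic gcd k**2 - 25.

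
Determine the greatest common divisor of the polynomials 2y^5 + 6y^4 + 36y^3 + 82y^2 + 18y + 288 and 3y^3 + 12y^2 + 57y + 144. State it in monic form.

Apply the Euclidean algorithm:
  2y^5 + 6y^4 + 36y^3 + 82y^2 + 18y + 288 = ((2/3)y^2 - (2/3)y + 2)(3y^3 + 12y^2 + 57y + 144) + (0)
Last nonzero remainder: 3y^3 + 12y^2 + 57y + 144. Dividing through by 3 gives the monic gcd y^3 + 4y^2 + 19y + 48.

y^3 + 4y^2 + 19y + 48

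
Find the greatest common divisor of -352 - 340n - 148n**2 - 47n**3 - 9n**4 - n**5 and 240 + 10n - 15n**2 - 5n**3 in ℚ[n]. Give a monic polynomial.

16 + 6n + n**2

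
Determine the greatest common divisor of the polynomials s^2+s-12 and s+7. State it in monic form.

1

By polynomial division,
  s^2+s-12 = (s-6)(s+7) + (30)
  s+7 = ((1/30)s+7/30)(30) + (0)
The last nonzero remainder is the constant 30, so the polynomials are coprime and gcd = 1.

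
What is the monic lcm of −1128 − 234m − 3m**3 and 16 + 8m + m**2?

1504 + 688m + 78m**2 + 4m**3 + m**4

Euclidean algorithm in ℚ[m]:
  −3m**3 − 234m − 1128 = (−3m + 24)(m**2 + 8m + 16) + (−378m − 1512)
  m**2 + 8m + 16 = (−(1/378)m − 2/189)(−378m − 1512) + (0)
Last nonzero remainder: −378m − 1512. Dividing through by −378 gives the monic gcd m + 4.
Then lcm(f, g) = f·g / gcd(f, g); expanding and making the result monic gives the answer.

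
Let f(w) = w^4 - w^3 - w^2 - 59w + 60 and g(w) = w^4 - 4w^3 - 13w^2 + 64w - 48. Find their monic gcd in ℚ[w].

Apply the Euclidean algorithm:
  w^4 - w^3 - w^2 - 59w + 60 = (w^4 - 4w^3 - 13w^2 + 64w - 48) + (3w^3 + 12w^2 - 123w + 108)
  w^4 - 4w^3 - 13w^2 + 64w - 48 = ((1/3)w - 8/3)(3w^3 + 12w^2 - 123w + 108) + (60w^2 - 300w + 240)
  3w^3 + 12w^2 - 123w + 108 = ((1/20)w + 9/20)(60w^2 - 300w + 240) + (0)
Last nonzero remainder: 60w^2 - 300w + 240. Dividing through by 60 gives the monic gcd w^2 - 5w + 4.

w^2 - 5w + 4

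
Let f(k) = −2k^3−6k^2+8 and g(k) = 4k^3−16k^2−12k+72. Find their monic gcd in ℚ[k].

Euclidean algorithm in ℚ[k]:
  −2k^3−6k^2+8 = (−1/2)(4k^3−16k^2−12k+72) + (−14k^2−6k+44)
  4k^3−16k^2−12k+72 = (−(2/7)k+62/49)(−14k^2−6k+44) + ((400/49)k+800/49)
  −14k^2−6k+44 = (−(343/200)k+539/200)((400/49)k+800/49) + (0)
Last nonzero remainder: (400/49)k+800/49. Dividing through by 400/49 gives the monic gcd k+2.

k+2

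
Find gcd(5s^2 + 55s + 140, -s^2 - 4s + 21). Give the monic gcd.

Repeated division with remainder:
  5s^2 + 55s + 140 = (-5)(-s^2 - 4s + 21) + (35s + 245)
  -s^2 - 4s + 21 = (-(1/35)s + 3/35)(35s + 245) + (0)
Last nonzero remainder: 35s + 245. Dividing through by 35 gives the monic gcd s + 7.

s + 7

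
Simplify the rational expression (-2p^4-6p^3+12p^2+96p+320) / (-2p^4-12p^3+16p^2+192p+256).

(p^2+3p+10)/(p^2+6p+8)

By polynomial division,
  -2p^4-6p^3+12p^2+96p+320 = (-2p^4-12p^3+16p^2+192p+256) + (6p^3-4p^2-96p+64)
  -2p^4-12p^3+16p^2+192p+256 = (-(1/3)p-20/9)(6p^3-4p^2-96p+64) + (-(224/9)p^2+3584/9)
  6p^3-4p^2-96p+64 = (-(27/112)p+9/56)(-(224/9)p^2+3584/9) + (0)
Last nonzero remainder: -(224/9)p^2+3584/9. Dividing through by -224/9 gives the monic gcd p^2-16.
Cancel p^2-16 from numerator and denominator to get the reduced form.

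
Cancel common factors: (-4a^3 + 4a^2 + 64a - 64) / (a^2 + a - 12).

By polynomial division,
  -4a^3 + 4a^2 + 64a - 64 = (-4a + 8)(a^2 + a - 12) + (8a + 32)
  a^2 + a - 12 = ((1/8)a - 3/8)(8a + 32) + (0)
Last nonzero remainder: 8a + 32. Dividing through by 8 gives the monic gcd a + 4.
Cancel a + 4 from numerator and denominator to get the reduced form.

(-4a^2 + 20a - 16)/(a - 3)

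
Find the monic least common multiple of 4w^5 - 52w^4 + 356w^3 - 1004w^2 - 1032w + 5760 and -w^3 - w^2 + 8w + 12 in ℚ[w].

w^6 - 11w^5 + 63w^4 - 73w^3 - 760w^2 + 924w + 2880

Euclidean algorithm in ℚ[w]:
  4w^5 - 52w^4 + 356w^3 - 1004w^2 - 1032w + 5760 = (-4w^2 + 56w - 444)(-w^3 - w^2 + 8w + 12) + (-1848w^2 + 1848w + 11088)
  -w^3 - w^2 + 8w + 12 = ((1/1848)w + 1/924)(-1848w^2 + 1848w + 11088) + (0)
Last nonzero remainder: -1848w^2 + 1848w + 11088. Dividing through by -1848 gives the monic gcd w^2 - w - 6.
Then lcm(f, g) = f·g / gcd(f, g); expanding and making the result monic gives the answer.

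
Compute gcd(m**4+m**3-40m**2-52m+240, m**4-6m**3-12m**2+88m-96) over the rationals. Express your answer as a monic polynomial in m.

m**3-4m**2-20m+48

By polynomial division,
  m**4+m**3-40m**2-52m+240 = (m**4-6m**3-12m**2+88m-96) + (7m**3-28m**2-140m+336)
  m**4-6m**3-12m**2+88m-96 = ((1/7)m-2/7)(7m**3-28m**2-140m+336) + (0)
Last nonzero remainder: 7m**3-28m**2-140m+336. Dividing through by 7 gives the monic gcd m**3-4m**2-20m+48.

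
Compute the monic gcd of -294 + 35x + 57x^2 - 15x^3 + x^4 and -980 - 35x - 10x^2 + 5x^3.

-7 + x

Repeated division with remainder:
  x^4 - 15x^3 + 57x^2 + 35x - 294 = ((1/5)x - 13/5)(5x^3 - 10x^2 - 35x - 980) + (38x^2 + 140x - 2842)
  5x^3 - 10x^2 - 35x - 980 = ((5/38)x - 270/361)(38x^2 + 140x - 2842) + ((160160/361)x - 1121120/361)
  38x^2 + 140x - 2842 = ((6859/80080)x + 10469/11440)((160160/361)x - 1121120/361) + (0)
Last nonzero remainder: (160160/361)x - 1121120/361. Dividing through by 160160/361 gives the monic gcd x - 7.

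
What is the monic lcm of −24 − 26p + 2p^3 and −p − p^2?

−12p − 13p^2 + p^4

Repeated division with remainder:
  2p^3 − 26p − 24 = (−2p + 2)(−p^2 − p) + (−24p − 24)
  −p^2 − p = ((1/24)p)(−24p − 24) + (0)
Last nonzero remainder: −24p − 24. Dividing through by −24 gives the monic gcd p + 1.
Then lcm(f, g) = f·g / gcd(f, g); expanding and making the result monic gives the answer.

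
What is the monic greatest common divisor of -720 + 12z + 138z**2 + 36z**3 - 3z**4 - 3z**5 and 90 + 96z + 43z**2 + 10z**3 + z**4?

Euclidean algorithm in ℚ[z]:
  -3z**5 - 3z**4 + 36z**3 + 138z**2 + 12z - 720 = (-3z + 27)(z**4 + 10z**3 + 43z**2 + 96z + 90) + (-105z**3 - 735z**2 - 2310z - 3150)
  z**4 + 10z**3 + 43z**2 + 96z + 90 = (-(1/105)z - 1/35)(-105z**3 - 735z**2 - 2310z - 3150) + (0)
Last nonzero remainder: -105z**3 - 735z**2 - 2310z - 3150. Dividing through by -105 gives the monic gcd z**3 + 7z**2 + 22z + 30.

30 + 22z + 7z**2 + z**3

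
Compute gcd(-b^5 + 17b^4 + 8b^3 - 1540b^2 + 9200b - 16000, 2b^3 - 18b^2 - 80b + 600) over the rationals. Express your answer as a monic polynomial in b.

b^2 - 15b + 50

By polynomial division,
  -b^5 + 17b^4 + 8b^3 - 1540b^2 + 9200b - 16000 = (-(1/2)b^2 + 4b + 20)(2b^3 - 18b^2 - 80b + 600) + (-560b^2 + 8400b - 28000)
  2b^3 - 18b^2 - 80b + 600 = (-(1/280)b - 3/140)(-560b^2 + 8400b - 28000) + (0)
Last nonzero remainder: -560b^2 + 8400b - 28000. Dividing through by -560 gives the monic gcd b^2 - 15b + 50.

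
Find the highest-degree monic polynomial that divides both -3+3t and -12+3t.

1

Repeated division with remainder:
  3t-3 = (3t-12) + (9)
  3t-12 = ((1/3)t-4/3)(9) + (0)
The last nonzero remainder is the constant 9, so the polynomials are coprime and gcd = 1.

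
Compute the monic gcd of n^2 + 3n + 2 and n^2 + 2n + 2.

By polynomial division,
  n^2 + 3n + 2 = (n^2 + 2n + 2) + (n)
  n^2 + 2n + 2 = (n + 2)(n) + (2)
  n = ((1/2)n)(2) + (0)
The last nonzero remainder is the constant 2, so the polynomials are coprime and gcd = 1.

1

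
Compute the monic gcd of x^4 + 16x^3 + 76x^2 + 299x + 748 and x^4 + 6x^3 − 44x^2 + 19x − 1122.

x^3 + 12x^2 + 28x + 187

By polynomial division,
  x^4 + 16x^3 + 76x^2 + 299x + 748 = (x^4 + 6x^3 − 44x^2 + 19x − 1122) + (10x^3 + 120x^2 + 280x + 1870)
  x^4 + 6x^3 − 44x^2 + 19x − 1122 = ((1/10)x − 3/5)(10x^3 + 120x^2 + 280x + 1870) + (0)
Last nonzero remainder: 10x^3 + 120x^2 + 280x + 1870. Dividing through by 10 gives the monic gcd x^3 + 12x^2 + 28x + 187.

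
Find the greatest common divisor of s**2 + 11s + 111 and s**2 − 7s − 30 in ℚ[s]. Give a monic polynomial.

1

By polynomial division,
  s**2 + 11s + 111 = (s**2 − 7s − 30) + (18s + 141)
  s**2 − 7s − 30 = ((1/18)s − 89/108)(18s + 141) + (3103/36)
  18s + 141 = ((648/3103)s + 5076/3103)(3103/36) + (0)
The last nonzero remainder is the constant 3103/36, so the polynomials are coprime and gcd = 1.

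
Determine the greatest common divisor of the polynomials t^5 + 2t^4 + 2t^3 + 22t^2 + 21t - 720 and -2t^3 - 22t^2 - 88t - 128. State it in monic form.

t^2 + 7t + 16

Repeated division with remainder:
  t^5 + 2t^4 + 2t^3 + 22t^2 + 21t - 720 = (-(1/2)t^2 + (9/2)t - 57/2)(-2t^3 - 22t^2 - 88t - 128) + (-273t^2 - 1911t - 4368)
  -2t^3 - 22t^2 - 88t - 128 = ((2/273)t + 8/273)(-273t^2 - 1911t - 4368) + (0)
Last nonzero remainder: -273t^2 - 1911t - 4368. Dividing through by -273 gives the monic gcd t^2 + 7t + 16.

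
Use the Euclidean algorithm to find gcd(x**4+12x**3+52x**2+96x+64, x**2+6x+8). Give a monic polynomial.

Repeated division with remainder:
  x**4+12x**3+52x**2+96x+64 = (x**2+6x+8)(x**2+6x+8) + (0)
The last nonzero remainder x**2+6x+8 is already monic.

x**2+6x+8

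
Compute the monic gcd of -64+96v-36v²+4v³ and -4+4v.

-1+v

Euclidean algorithm in ℚ[v]:
  4v³-36v²+96v-64 = (v²-8v+16)(4v-4) + (0)
Last nonzero remainder: 4v-4. Dividing through by 4 gives the monic gcd v-1.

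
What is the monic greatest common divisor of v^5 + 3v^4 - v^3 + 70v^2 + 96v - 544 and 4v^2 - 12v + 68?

v^2 - 3v + 17

Euclidean algorithm in ℚ[v]:
  v^5 + 3v^4 - v^3 + 70v^2 + 96v - 544 = ((1/4)v^3 + (3/2)v^2 - 8)(4v^2 - 12v + 68) + (0)
Last nonzero remainder: 4v^2 - 12v + 68. Dividing through by 4 gives the monic gcd v^2 - 3v + 17.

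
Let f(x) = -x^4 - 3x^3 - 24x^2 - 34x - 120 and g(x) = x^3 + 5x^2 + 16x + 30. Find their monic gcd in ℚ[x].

Euclidean algorithm in ℚ[x]:
  -x^4 - 3x^3 - 24x^2 - 34x - 120 = (-x + 2)(x^3 + 5x^2 + 16x + 30) + (-18x^2 - 36x - 180)
  x^3 + 5x^2 + 16x + 30 = (-(1/18)x - 1/6)(-18x^2 - 36x - 180) + (0)
Last nonzero remainder: -18x^2 - 36x - 180. Dividing through by -18 gives the monic gcd x^2 + 2x + 10.

x^2 + 2x + 10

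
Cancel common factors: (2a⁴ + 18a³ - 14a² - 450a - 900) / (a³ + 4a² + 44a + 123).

(2a³ + 12a² - 50a - 300)/(a² + a + 41)

Repeated division with remainder:
  2a⁴ + 18a³ - 14a² - 450a - 900 = (2a + 10)(a³ + 4a² + 44a + 123) + (-142a² - 1136a - 2130)
  a³ + 4a² + 44a + 123 = (-(1/142)a + 2/71)(-142a² - 1136a - 2130) + (61a + 183)
  -142a² - 1136a - 2130 = (-(142/61)a - 710/61)(61a + 183) + (0)
Last nonzero remainder: 61a + 183. Dividing through by 61 gives the monic gcd a + 3.
Cancel a + 3 from numerator and denominator to get the reduced form.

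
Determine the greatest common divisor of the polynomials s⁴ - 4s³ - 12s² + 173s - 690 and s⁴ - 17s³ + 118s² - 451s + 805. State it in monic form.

Apply the Euclidean algorithm:
  s⁴ - 4s³ - 12s² + 173s - 690 = (s⁴ - 17s³ + 118s² - 451s + 805) + (13s³ - 130s² + 624s - 1495)
  s⁴ - 17s³ + 118s² - 451s + 805 = ((1/13)s - 7/13)(13s³ - 130s² + 624s - 1495) + (0)
Last nonzero remainder: 13s³ - 130s² + 624s - 1495. Dividing through by 13 gives the monic gcd s³ - 10s² + 48s - 115.

s³ - 10s² + 48s - 115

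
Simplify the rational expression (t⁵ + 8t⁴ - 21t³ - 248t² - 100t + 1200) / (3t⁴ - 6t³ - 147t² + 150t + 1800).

(t² + 4t - 12)/(3t - 18)

Euclidean algorithm in ℚ[t]:
  t⁵ + 8t⁴ - 21t³ - 248t² - 100t + 1200 = ((1/3)t + 10/3)(3t⁴ - 6t³ - 147t² + 150t + 1800) + (48t³ + 192t² - 1200t - 4800)
  3t⁴ - 6t³ - 147t² + 150t + 1800 = ((1/16)t - 3/8)(48t³ + 192t² - 1200t - 4800) + (0)
Last nonzero remainder: 48t³ + 192t² - 1200t - 4800. Dividing through by 48 gives the monic gcd t³ + 4t² - 25t - 100.
Cancel t³ + 4t² - 25t - 100 from numerator and denominator to get the reduced form.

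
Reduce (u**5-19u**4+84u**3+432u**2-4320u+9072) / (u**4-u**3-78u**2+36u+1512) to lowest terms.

(u**2-12u+36)/(u+6)

Repeated division with remainder:
  u**5-19u**4+84u**3+432u**2-4320u+9072 = (u-18)(u**4-u**3-78u**2+36u+1512) + (144u**3-1008u**2-5184u+36288)
  u**4-u**3-78u**2+36u+1512 = ((1/144)u+1/24)(144u**3-1008u**2-5184u+36288) + (0)
Last nonzero remainder: 144u**3-1008u**2-5184u+36288. Dividing through by 144 gives the monic gcd u**3-7u**2-36u+252.
Cancel u**3-7u**2-36u+252 from numerator and denominator to get the reduced form.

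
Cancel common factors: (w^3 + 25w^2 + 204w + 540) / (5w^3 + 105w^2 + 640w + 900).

(w + 6)/(5w + 10)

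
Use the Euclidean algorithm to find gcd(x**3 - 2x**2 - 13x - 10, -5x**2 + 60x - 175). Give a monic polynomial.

x - 5

Euclidean algorithm in ℚ[x]:
  x**3 - 2x**2 - 13x - 10 = (-(1/5)x - 2)(-5x**2 + 60x - 175) + (72x - 360)
  -5x**2 + 60x - 175 = (-(5/72)x + 35/72)(72x - 360) + (0)
Last nonzero remainder: 72x - 360. Dividing through by 72 gives the monic gcd x - 5.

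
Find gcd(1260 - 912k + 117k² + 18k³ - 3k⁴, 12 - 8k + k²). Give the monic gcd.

12 - 8k + k²

Euclidean algorithm in ℚ[k]:
  -3k⁴ + 18k³ + 117k² - 912k + 1260 = (-3k² - 6k + 105)(k² - 8k + 12) + (0)
The last nonzero remainder k² - 8k + 12 is already monic.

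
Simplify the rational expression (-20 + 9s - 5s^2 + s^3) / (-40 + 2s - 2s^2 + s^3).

(5 - s + s^2)/(10 + 2s + s^2)

Repeated division with remainder:
  s^3 - 5s^2 + 9s - 20 = (s^3 - 2s^2 + 2s - 40) + (-3s^2 + 7s + 20)
  s^3 - 2s^2 + 2s - 40 = (-(1/3)s - 1/9)(-3s^2 + 7s + 20) + ((85/9)s - 340/9)
  -3s^2 + 7s + 20 = (-(27/85)s - 9/17)((85/9)s - 340/9) + (0)
Last nonzero remainder: (85/9)s - 340/9. Dividing through by 85/9 gives the monic gcd s - 4.
Cancel s - 4 from numerator and denominator to get the reduced form.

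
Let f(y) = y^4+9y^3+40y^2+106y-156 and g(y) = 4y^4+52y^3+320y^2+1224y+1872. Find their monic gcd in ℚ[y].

By polynomial division,
  y^4+9y^3+40y^2+106y-156 = (1/4)(4y^4+52y^3+320y^2+1224y+1872) + (-4y^3-40y^2-200y-624)
  4y^4+52y^3+320y^2+1224y+1872 = (-y-3)(-4y^3-40y^2-200y-624) + (0)
Last nonzero remainder: -4y^3-40y^2-200y-624. Dividing through by -4 gives the monic gcd y^3+10y^2+50y+156.

y^3+10y^2+50y+156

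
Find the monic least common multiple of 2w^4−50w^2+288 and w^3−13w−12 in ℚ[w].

w^5+w^4−25w^3−25w^2+144w+144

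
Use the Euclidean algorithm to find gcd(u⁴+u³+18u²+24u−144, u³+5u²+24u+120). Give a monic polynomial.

u²+24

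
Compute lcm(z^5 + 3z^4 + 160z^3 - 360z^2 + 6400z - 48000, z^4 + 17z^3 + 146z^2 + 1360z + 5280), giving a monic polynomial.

By polynomial division,
  z^5 + 3z^4 + 160z^3 - 360z^2 + 6400z - 48000 = (z - 14)(z^4 + 17z^3 + 146z^2 + 1360z + 5280) + (252z^3 + 324z^2 + 20160z + 25920)
  z^4 + 17z^3 + 146z^2 + 1360z + 5280 = ((1/252)z + 55/882)(252z^3 + 324z^2 + 20160z + 25920) + ((2244/49)z^2 + 179520/49)
  252z^3 + 324z^2 + 20160z + 25920 = ((1029/187)z + 1323/187)((2244/49)z^2 + 179520/49) + (0)
Last nonzero remainder: (2244/49)z^2 + 179520/49. Dividing through by 2244/49 gives the monic gcd z^2 + 80.
Then lcm(f, g) = f·g / gcd(f, g); expanding and making the result monic gives the answer.

z^7 + 20z^6 + 277z^5 + 2558z^4 + 10840z^3 + 37040z^2 - 393600z - 3168000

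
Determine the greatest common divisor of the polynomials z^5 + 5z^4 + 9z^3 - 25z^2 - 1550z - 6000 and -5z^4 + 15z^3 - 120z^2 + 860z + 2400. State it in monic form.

z^3 - 5z^2 + 34z - 240

By polynomial division,
  z^5 + 5z^4 + 9z^3 - 25z^2 - 1550z - 6000 = (-(1/5)z - 8/5)(-5z^4 + 15z^3 - 120z^2 + 860z + 2400) + (9z^3 - 45z^2 + 306z - 2160)
  -5z^4 + 15z^3 - 120z^2 + 860z + 2400 = (-(5/9)z - 10/9)(9z^3 - 45z^2 + 306z - 2160) + (0)
Last nonzero remainder: 9z^3 - 45z^2 + 306z - 2160. Dividing through by 9 gives the monic gcd z^3 - 5z^2 + 34z - 240.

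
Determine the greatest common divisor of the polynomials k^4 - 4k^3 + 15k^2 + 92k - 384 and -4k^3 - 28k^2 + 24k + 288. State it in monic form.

Apply the Euclidean algorithm:
  k^4 - 4k^3 + 15k^2 + 92k - 384 = (-(1/4)k + 11/4)(-4k^3 - 28k^2 + 24k + 288) + (98k^2 + 98k - 1176)
  -4k^3 - 28k^2 + 24k + 288 = (-(2/49)k - 12/49)(98k^2 + 98k - 1176) + (0)
Last nonzero remainder: 98k^2 + 98k - 1176. Dividing through by 98 gives the monic gcd k^2 + k - 12.

k^2 + k - 12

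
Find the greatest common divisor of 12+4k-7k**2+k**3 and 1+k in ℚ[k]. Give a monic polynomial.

1+k

Apply the Euclidean algorithm:
  k**3-7k**2+4k+12 = (k**2-8k+12)(k+1) + (0)
The last nonzero remainder k+1 is already monic.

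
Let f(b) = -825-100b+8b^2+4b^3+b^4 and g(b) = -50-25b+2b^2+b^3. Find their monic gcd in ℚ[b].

By polynomial division,
  b^4+4b^3+8b^2-100b-825 = (b+2)(b^3+2b^2-25b-50) + (29b^2-725)
  b^3+2b^2-25b-50 = ((1/29)b+2/29)(29b^2-725) + (0)
Last nonzero remainder: 29b^2-725. Dividing through by 29 gives the monic gcd b^2-25.

-25+b^2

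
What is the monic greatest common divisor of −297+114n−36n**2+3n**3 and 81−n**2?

Euclidean algorithm in ℚ[n]:
  3n**3−36n**2+114n−297 = (−3n+36)(−n**2+81) + (357n−3213)
  −n**2+81 = (−(1/357)n−3/119)(357n−3213) + (0)
Last nonzero remainder: 357n−3213. Dividing through by 357 gives the monic gcd n−9.

−9+n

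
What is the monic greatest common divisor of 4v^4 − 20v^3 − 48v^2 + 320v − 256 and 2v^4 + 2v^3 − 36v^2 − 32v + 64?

v^3 − v^2 − 16v + 16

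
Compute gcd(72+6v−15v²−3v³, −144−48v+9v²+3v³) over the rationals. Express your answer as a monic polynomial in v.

12+7v+v²

By polynomial division,
  −3v³−15v²+6v+72 = (−1)(3v³+9v²−48v−144) + (−6v²−42v−72)
  3v³+9v²−48v−144 = (−(1/2)v+2)(−6v²−42v−72) + (0)
Last nonzero remainder: −6v²−42v−72. Dividing through by −6 gives the monic gcd v²+7v+12.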